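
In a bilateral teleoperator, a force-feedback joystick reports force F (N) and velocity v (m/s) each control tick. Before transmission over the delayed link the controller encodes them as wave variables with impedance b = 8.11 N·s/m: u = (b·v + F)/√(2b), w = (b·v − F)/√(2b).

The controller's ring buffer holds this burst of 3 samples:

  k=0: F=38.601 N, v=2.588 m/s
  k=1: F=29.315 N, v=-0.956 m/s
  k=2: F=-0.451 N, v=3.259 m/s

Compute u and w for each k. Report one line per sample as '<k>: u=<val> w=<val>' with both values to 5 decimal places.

k=0: b·v=8.11×2.588=20.98868; √(2b)=4.02741; u=(20.98868+38.601)/4.02741=14.79604, w=(20.98868−38.601)/4.02741=-4.37312
k=1: b·v=8.11×(-0.956)=-7.75316; √(2b)=4.02741; u=(-7.75316+29.315)/4.02741=5.35378, w=(-7.75316−29.315)/4.02741=-9.20398
k=2: b·v=8.11×3.259=26.43049; √(2b)=4.02741; u=(26.43049+(-0.451))/4.02741=6.45068, w=(26.43049−(-0.451))/4.02741=6.67464

0: u=14.79604 w=-4.37312
1: u=5.35378 w=-9.20398
2: u=6.45068 w=6.67464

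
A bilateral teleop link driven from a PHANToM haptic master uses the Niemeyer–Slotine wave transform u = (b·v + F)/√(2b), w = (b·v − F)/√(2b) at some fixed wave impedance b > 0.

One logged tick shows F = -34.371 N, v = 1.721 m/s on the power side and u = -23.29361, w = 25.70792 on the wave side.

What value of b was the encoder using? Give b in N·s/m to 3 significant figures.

b = 0.984 N·s/m

u + w = 2.4143;  u + w = √(2b)·v, so √(2b) = 2.4143/1.721 = 1.4029.
b = (√(2b))²/2 = 1.9680/2 = 0.9840.
(Check via u − w = 2F/√(2b): u − w = -49.0015, 2F/√(2b) = -49.0016.)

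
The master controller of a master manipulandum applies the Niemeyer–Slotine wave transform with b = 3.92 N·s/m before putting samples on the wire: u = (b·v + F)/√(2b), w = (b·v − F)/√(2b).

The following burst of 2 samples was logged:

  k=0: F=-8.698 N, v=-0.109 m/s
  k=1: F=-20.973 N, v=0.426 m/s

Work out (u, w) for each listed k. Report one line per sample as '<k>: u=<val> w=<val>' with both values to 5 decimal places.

0: u=-3.25903 w=2.95383
1: u=-6.89396 w=8.08676

k=0: b·v=3.92×(-0.109)=-0.42728; √(2b)=2.80000; u=(-0.42728+(-8.698))/2.80000=-3.25903, w=(-0.42728−(-8.698))/2.80000=2.95383
k=1: b·v=3.92×0.426=1.66992; √(2b)=2.80000; u=(1.66992+(-20.973))/2.80000=-6.89396, w=(1.66992−(-20.973))/2.80000=8.08676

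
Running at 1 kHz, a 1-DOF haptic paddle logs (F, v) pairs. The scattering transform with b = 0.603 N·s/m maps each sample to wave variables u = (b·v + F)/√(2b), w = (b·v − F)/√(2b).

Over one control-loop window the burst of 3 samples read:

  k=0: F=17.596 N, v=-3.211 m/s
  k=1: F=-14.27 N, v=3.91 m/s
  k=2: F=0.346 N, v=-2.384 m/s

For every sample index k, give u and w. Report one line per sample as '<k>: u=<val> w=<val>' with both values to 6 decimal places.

k=0: b·v=0.603×(-3.211)=-1.936233; √(2b)=1.098180; u=(-1.936233+17.596)/1.098180=14.259741, w=(-1.936233−17.596)/1.098180=-17.785998
k=1: b·v=0.603×3.91=2.357730; √(2b)=1.098180; u=(2.357730+(-14.27))/1.098180=-10.847281, w=(2.357730−(-14.27))/1.098180=15.141166
k=2: b·v=0.603×(-2.384)=-1.437552; √(2b)=1.098180; u=(-1.437552+0.346)/1.098180=-0.993964, w=(-1.437552−0.346)/1.098180=-1.624098

0: u=14.259741 w=-17.785998
1: u=-10.847281 w=15.141166
2: u=-0.993964 w=-1.624098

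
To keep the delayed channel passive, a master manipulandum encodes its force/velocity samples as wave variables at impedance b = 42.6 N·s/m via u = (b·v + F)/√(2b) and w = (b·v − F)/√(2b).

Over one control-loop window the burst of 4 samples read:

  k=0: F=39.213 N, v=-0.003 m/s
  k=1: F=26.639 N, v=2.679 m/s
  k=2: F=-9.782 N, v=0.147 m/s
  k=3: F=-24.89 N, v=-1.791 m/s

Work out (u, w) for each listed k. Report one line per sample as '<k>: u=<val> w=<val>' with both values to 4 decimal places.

0: u=4.2344 w=-4.2621
1: u=15.2501 w=9.4781
2: u=-0.3813 w=1.7382
3: u=-10.9623 w=-5.5693

k=0: b·v=42.6×(-0.003)=-0.1278; √(2b)=9.2304; u=(-0.1278+39.213)/9.2304=4.2344, w=(-0.1278−39.213)/9.2304=-4.2621
k=1: b·v=42.6×2.679=114.1254; √(2b)=9.2304; u=(114.1254+26.639)/9.2304=15.2501, w=(114.1254−26.639)/9.2304=9.4781
k=2: b·v=42.6×0.147=6.2622; √(2b)=9.2304; u=(6.2622+(-9.782))/9.2304=-0.3813, w=(6.2622−(-9.782))/9.2304=1.7382
k=3: b·v=42.6×(-1.791)=-76.2966; √(2b)=9.2304; u=(-76.2966+(-24.89))/9.2304=-10.9623, w=(-76.2966−(-24.89))/9.2304=-5.5693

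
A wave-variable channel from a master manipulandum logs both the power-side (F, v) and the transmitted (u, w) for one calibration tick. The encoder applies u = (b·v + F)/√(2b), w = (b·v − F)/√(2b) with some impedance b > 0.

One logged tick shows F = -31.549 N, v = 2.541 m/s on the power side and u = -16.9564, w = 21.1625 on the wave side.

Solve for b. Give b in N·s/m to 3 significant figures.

b = 1.37 N·s/m

u + w = 4.2061;  u + w = √(2b)·v, so √(2b) = 4.2061/2.541 = 1.6553.
b = (√(2b))²/2 = 2.7400/2 = 1.3700.
(Check via u − w = 2F/√(2b): u − w = -38.1189, 2F/√(2b) = -38.1189.)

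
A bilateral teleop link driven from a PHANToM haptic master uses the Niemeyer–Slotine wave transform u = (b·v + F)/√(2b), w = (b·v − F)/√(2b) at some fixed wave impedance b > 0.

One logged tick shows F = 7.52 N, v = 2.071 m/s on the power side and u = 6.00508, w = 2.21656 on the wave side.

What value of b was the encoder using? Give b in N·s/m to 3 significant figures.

b = 7.88 N·s/m

u + w = 8.2216;  u + w = √(2b)·v, so √(2b) = 8.2216/2.071 = 3.9699.
b = (√(2b))²/2 = 15.7600/2 = 7.8800.
(Check via u − w = 2F/√(2b): u − w = 3.7885, 2F/√(2b) = 3.7885.)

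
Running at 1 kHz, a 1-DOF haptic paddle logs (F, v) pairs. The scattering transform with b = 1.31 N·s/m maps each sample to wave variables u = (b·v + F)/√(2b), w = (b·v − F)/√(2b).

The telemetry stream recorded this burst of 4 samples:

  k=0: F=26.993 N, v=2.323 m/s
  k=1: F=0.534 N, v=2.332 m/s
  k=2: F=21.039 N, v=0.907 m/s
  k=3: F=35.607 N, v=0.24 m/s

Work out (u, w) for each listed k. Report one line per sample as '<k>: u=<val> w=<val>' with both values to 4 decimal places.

k=0: b·v=1.31×2.323=3.0431; √(2b)=1.6186; u=(3.0431+26.993)/1.6186=18.5564, w=(3.0431−26.993)/1.6186=-14.7963
k=1: b·v=1.31×2.332=3.0549; √(2b)=1.6186; u=(3.0549+0.534)/1.6186=2.2172, w=(3.0549−0.534)/1.6186=1.5574
k=2: b·v=1.31×0.907=1.1882; √(2b)=1.6186; u=(1.1882+21.039)/1.6186=13.7320, w=(1.1882−21.039)/1.6186=-12.2639
k=3: b·v=1.31×0.24=0.3144; √(2b)=1.6186; u=(0.3144+35.607)/1.6186=22.1923, w=(0.3144−35.607)/1.6186=-21.8038

0: u=18.5564 w=-14.7963
1: u=2.2172 w=1.5574
2: u=13.7320 w=-12.2639
3: u=22.1923 w=-21.8038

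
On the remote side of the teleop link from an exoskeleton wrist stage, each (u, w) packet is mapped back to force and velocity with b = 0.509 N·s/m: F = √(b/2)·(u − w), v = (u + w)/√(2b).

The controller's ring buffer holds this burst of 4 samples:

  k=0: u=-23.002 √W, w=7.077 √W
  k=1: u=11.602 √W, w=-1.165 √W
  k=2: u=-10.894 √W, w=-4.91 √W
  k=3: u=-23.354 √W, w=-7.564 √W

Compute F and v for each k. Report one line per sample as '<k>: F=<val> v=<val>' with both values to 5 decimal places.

k=0: u−w=-30.07900, u+w=-15.92500; √(b/2)=0.50448, √(2b)=1.00896; F=0.50448×(-30.079)=-15.17425, v=-15.92500/1.00896=-15.78358
k=1: u−w=12.76700, u+w=10.43700; √(b/2)=0.50448, √(2b)=1.00896; F=0.50448×12.767=6.44070, v=10.43700/1.00896=10.34432
k=2: u−w=-5.98400, u+w=-15.80400; √(b/2)=0.50448, √(2b)=1.00896; F=0.50448×(-5.984)=-3.01881, v=-15.80400/1.00896=-15.66366
k=3: u−w=-15.79000, u+w=-30.91800; √(b/2)=0.50448, √(2b)=1.00896; F=0.50448×(-15.79)=-7.96574, v=-30.91800/1.00896=-30.64344

0: F=-15.17425 v=-15.78358
1: F=6.44070 v=10.34432
2: F=-3.01881 v=-15.66366
3: F=-7.96574 v=-30.64344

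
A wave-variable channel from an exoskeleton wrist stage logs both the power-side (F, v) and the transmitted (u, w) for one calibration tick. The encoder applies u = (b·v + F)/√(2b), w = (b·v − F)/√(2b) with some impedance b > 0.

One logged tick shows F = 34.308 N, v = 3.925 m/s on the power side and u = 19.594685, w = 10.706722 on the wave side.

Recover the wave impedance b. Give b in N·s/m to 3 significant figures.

u + w = 30.301407;  u + w = √(2b)·v, so √(2b) = 30.301407/3.925 = 7.720104.
b = (√(2b))²/2 = 59.600001/2 = 29.800001.
(Check via u − w = 2F/√(2b): u − w = 8.887963, 2F/√(2b) = 8.887964.)

b = 29.8 N·s/m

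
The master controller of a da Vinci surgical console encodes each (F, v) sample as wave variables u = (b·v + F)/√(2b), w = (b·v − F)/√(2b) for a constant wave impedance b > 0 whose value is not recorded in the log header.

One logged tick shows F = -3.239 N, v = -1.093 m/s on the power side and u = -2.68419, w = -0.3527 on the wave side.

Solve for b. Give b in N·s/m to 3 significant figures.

b = 3.86 N·s/m

u + w = -3.03689;  u + w = √(2b)·v, so √(2b) = -3.03689/(-1.093) = 2.77849.
b = (√(2b))²/2 = 7.72001/2 = 3.86000.
(Check via u − w = 2F/√(2b): u − w = -2.33149, 2F/√(2b) = -2.33148.)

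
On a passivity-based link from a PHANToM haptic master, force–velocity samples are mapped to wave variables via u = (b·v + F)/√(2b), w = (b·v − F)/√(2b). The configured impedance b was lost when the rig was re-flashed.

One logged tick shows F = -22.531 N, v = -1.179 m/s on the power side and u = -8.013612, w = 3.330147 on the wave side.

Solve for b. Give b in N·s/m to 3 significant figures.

u + w = -4.683465;  u + w = √(2b)·v, so √(2b) = -4.683465/(-1.179) = 3.972405.
b = (√(2b))²/2 = 15.779998/2 = 7.889999.
(Check via u − w = 2F/√(2b): u − w = -11.343759, 2F/√(2b) = -11.343759.)

b = 7.89 N·s/m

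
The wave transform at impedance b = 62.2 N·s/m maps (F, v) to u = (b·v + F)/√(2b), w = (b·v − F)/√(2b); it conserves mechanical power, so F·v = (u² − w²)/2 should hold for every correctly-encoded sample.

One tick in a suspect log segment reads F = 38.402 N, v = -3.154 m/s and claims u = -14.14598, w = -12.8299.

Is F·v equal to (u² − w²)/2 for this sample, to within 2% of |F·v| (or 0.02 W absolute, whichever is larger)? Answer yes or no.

no

F·v = 38.402×(-3.154) = -121.11991 W.
(u² − w²)/2 = (200.10875 − 164.60633)/2 = 17.75121 W.
|Δ| = 138.87112;  2% of max(1, |F·v|) = 2.42240.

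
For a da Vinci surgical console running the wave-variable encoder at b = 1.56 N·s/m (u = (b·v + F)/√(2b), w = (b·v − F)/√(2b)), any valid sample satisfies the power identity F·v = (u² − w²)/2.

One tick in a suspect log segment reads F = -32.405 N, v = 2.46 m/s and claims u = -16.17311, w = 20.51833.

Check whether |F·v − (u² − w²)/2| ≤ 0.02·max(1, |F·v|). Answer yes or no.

F·v = (-32.405)×2.46 = -79.71630 W.
(u² − w²)/2 = (261.56949 − 421.00187)/2 = -79.71619 W.
|Δ| = 0.00011;  2% of max(1, |F·v|) = 1.59433.

yes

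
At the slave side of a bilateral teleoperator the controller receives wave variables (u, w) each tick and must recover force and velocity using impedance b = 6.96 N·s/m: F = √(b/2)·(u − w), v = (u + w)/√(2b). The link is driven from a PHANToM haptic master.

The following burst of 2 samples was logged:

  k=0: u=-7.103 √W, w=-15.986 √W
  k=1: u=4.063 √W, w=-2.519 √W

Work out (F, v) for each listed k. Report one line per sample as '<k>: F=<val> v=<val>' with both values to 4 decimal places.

k=0: u−w=8.8830, u+w=-23.0890; √(b/2)=1.8655, √(2b)=3.7310; F=1.8655×8.883=16.5710, v=-23.0890/3.7310=-6.1885
k=1: u−w=6.5820, u+w=1.5440; √(b/2)=1.8655, √(2b)=3.7310; F=1.8655×6.582=12.2786, v=1.5440/3.7310=0.4138

0: F=16.5710 v=-6.1885
1: F=12.2786 v=0.4138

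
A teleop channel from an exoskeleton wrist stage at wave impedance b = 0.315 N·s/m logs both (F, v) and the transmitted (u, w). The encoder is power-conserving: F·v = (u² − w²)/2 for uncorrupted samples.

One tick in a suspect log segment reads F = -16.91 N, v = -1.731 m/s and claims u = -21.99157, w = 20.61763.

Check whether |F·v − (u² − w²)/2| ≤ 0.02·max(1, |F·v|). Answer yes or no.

F·v = (-16.91)×(-1.731) = 29.2712 W.
(u² − w²)/2 = (483.6292 − 425.0867)/2 = 29.2712 W.
|Δ| = 0.0000;  2% of max(1, |F·v|) = 0.5854.

yes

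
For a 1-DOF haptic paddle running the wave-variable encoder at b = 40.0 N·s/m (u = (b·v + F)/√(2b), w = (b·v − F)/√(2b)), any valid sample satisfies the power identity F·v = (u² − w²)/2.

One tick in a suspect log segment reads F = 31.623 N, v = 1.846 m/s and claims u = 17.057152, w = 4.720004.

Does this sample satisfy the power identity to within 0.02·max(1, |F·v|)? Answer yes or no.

F·v = 31.623×1.846 = 58.376058 W.
(u² − w²)/2 = (290.946434 − 22.278438)/2 = 134.333998 W.
|Δ| = 75.957940;  2% of max(1, |F·v|) = 1.167521.

no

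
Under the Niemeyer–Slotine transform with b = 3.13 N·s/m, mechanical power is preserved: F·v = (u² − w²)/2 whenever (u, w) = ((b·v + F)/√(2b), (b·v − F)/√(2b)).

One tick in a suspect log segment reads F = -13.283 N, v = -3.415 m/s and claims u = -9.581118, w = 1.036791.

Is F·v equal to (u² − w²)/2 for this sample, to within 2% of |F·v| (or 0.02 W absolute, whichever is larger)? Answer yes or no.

F·v = (-13.283)×(-3.415) = 45.361445 W.
(u² − w²)/2 = (91.797822 − 1.074936)/2 = 45.361443 W.
|Δ| = 0.000002;  2% of max(1, |F·v|) = 0.907229.

yes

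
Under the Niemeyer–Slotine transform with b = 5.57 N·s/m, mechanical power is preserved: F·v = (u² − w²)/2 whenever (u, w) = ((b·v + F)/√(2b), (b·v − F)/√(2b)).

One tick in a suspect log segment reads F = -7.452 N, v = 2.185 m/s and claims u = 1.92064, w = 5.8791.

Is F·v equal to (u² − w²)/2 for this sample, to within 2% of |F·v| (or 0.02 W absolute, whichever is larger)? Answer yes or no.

no

F·v = (-7.452)×2.185 = -16.28262 W.
(u² − w²)/2 = (3.68886 − 34.56382)/2 = -15.43748 W.
|Δ| = 0.84514;  2% of max(1, |F·v|) = 0.32565.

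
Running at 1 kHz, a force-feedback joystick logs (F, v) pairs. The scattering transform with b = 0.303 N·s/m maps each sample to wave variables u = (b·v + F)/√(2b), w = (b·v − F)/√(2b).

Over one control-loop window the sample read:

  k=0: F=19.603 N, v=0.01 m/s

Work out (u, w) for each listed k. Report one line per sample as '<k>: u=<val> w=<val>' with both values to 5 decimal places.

0: u=25.18566 w=-25.17788

k=0: b·v=0.303×0.01=0.00303; √(2b)=0.77846; u=(0.00303+19.603)/0.77846=25.18566, w=(0.00303−19.603)/0.77846=-25.17788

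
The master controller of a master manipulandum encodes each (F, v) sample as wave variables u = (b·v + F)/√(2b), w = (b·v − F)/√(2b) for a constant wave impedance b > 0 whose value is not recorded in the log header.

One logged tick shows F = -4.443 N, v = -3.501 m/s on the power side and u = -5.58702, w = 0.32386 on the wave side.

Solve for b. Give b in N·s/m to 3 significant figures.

b = 1.13 N·s/m

u + w = -5.2632;  u + w = √(2b)·v, so √(2b) = -5.2632/(-3.501) = 1.5033.
b = (√(2b))²/2 = 2.2600/2 = 1.1300.
(Check via u − w = 2F/√(2b): u − w = -5.9109, 2F/√(2b) = -5.9109.)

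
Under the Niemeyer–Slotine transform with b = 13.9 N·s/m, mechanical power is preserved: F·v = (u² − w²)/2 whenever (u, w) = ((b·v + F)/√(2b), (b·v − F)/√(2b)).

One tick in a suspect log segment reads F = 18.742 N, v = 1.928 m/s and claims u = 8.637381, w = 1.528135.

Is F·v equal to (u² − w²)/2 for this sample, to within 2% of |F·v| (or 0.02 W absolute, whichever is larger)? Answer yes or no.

F·v = 18.742×1.928 = 36.134576 W.
(u² − w²)/2 = (74.604351 − 2.335197)/2 = 36.134577 W.
|Δ| = 0.000001;  2% of max(1, |F·v|) = 0.722692.

yes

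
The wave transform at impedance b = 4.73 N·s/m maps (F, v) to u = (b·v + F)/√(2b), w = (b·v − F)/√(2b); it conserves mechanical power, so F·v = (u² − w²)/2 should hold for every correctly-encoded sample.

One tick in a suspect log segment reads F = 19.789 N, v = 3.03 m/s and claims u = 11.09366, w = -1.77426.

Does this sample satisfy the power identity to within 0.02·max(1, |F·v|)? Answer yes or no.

F·v = 19.789×3.03 = 59.96067 W.
(u² − w²)/2 = (123.06929 − 3.14800)/2 = 59.96065 W.
|Δ| = 0.00002;  2% of max(1, |F·v|) = 1.19921.

yes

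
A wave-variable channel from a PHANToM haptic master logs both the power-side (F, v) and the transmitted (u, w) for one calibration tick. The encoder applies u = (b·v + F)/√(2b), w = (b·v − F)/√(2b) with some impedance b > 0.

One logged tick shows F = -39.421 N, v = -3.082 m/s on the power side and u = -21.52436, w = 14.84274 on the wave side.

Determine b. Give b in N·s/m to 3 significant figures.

u + w = -6.68162;  u + w = √(2b)·v, so √(2b) = -6.68162/(-3.082) = 2.16795.
b = (√(2b))²/2 = 4.70000/2 = 2.35000.
(Check via u − w = 2F/√(2b): u − w = -36.36710, 2F/√(2b) = -36.36709.)

b = 2.35 N·s/m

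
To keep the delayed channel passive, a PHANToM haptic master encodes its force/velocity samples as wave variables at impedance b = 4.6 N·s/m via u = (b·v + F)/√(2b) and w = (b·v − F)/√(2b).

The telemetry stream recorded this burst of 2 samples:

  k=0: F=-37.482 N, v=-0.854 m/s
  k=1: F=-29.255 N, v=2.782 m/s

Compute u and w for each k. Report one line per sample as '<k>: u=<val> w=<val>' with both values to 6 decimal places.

k=0: b·v=4.6×(-0.854)=-3.928400; √(2b)=3.033150; u=(-3.928400+(-37.482))/3.033150=-13.652605, w=(-3.928400−(-37.482))/3.033150=11.062294
k=1: b·v=4.6×2.782=12.797200; √(2b)=3.033150; u=(12.797200+(-29.255))/3.033150=-5.425976, w=(12.797200−(-29.255))/3.033150=13.864200

0: u=-13.652605 w=11.062294
1: u=-5.425976 w=13.864200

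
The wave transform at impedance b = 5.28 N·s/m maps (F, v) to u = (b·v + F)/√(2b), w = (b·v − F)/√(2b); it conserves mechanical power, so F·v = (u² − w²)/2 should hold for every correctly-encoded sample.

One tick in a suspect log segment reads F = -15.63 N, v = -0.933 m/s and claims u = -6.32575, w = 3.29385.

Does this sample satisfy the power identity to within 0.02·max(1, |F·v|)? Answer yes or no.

yes

F·v = (-15.63)×(-0.933) = 14.5828 W.
(u² − w²)/2 = (40.0151 − 10.8494)/2 = 14.5828 W.
|Δ| = 0.0000;  2% of max(1, |F·v|) = 0.2917.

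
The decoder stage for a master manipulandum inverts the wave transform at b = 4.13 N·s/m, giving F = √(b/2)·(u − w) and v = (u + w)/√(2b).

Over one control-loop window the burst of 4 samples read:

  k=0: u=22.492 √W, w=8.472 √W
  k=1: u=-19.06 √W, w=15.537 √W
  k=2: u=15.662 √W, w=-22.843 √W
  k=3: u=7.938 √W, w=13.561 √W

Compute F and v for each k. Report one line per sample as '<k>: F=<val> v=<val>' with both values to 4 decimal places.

k=0: u−w=14.0200, u+w=30.9640; √(b/2)=1.4370, √(2b)=2.8740; F=1.4370×14.02=20.1469, v=30.9640/2.8740=10.7738
k=1: u−w=-34.5970, u+w=-3.5230; √(b/2)=1.4370, √(2b)=2.8740; F=1.4370×(-34.597)=-49.7163, v=-3.5230/2.8740=-1.2258
k=2: u−w=38.5050, u+w=-7.1810; √(b/2)=1.4370, √(2b)=2.8740; F=1.4370×38.505=55.3321, v=-7.1810/2.8740=-2.4986
k=3: u−w=-5.6230, u+w=21.4990; √(b/2)=1.4370, √(2b)=2.8740; F=1.4370×(-5.623)=-8.0803, v=21.4990/2.8740=7.4805

0: F=20.1469 v=10.7738
1: F=-49.7163 v=-1.2258
2: F=55.3321 v=-2.4986
3: F=-8.0803 v=7.4805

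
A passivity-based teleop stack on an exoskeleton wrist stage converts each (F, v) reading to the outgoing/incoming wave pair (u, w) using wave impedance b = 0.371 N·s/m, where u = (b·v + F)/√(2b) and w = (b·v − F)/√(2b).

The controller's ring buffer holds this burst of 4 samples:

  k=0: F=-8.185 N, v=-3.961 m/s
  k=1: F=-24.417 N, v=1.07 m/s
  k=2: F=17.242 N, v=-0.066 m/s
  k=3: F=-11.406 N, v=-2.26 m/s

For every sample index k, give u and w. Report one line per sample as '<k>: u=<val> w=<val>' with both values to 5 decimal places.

0: u=-11.20803 w=7.79605
1: u=-27.88506 w=28.80675
2: u=19.98796 w=-20.04481
3: u=-14.21470 w=12.26795

k=0: b·v=0.371×(-3.961)=-1.46953; √(2b)=0.86139; u=(-1.46953+(-8.185))/0.86139=-11.20803, w=(-1.46953−(-8.185))/0.86139=7.79605
k=1: b·v=0.371×1.07=0.39697; √(2b)=0.86139; u=(0.39697+(-24.417))/0.86139=-27.88506, w=(0.39697−(-24.417))/0.86139=28.80675
k=2: b·v=0.371×(-0.066)=-0.02449; √(2b)=0.86139; u=(-0.02449+17.242)/0.86139=19.98796, w=(-0.02449−17.242)/0.86139=-20.04481
k=3: b·v=0.371×(-2.26)=-0.83846; √(2b)=0.86139; u=(-0.83846+(-11.406))/0.86139=-14.21470, w=(-0.83846−(-11.406))/0.86139=12.26795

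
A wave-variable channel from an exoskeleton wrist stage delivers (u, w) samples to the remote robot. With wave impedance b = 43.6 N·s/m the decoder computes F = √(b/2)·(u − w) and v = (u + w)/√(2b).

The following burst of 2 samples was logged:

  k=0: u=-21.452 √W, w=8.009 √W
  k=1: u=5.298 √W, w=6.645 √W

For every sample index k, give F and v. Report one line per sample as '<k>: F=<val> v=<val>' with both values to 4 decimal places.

0: F=-137.5548 v=-1.4396
1: F=-6.2892 v=1.2790

k=0: u−w=-29.4610, u+w=-13.4430; √(b/2)=4.6690, √(2b)=9.3381; F=4.6690×(-29.461)=-137.5548, v=-13.4430/9.3381=-1.4396
k=1: u−w=-1.3470, u+w=11.9430; √(b/2)=4.6690, √(2b)=9.3381; F=4.6690×(-1.347)=-6.2892, v=11.9430/9.3381=1.2790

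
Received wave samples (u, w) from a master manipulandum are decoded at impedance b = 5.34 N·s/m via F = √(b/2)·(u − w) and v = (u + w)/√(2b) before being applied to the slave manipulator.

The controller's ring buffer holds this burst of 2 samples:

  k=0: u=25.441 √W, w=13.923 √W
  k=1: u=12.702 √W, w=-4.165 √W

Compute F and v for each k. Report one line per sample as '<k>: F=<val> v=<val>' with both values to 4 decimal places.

0: F=18.8206 v=12.0452
1: F=27.5609 v=2.6123

k=0: u−w=11.5180, u+w=39.3640; √(b/2)=1.6340, √(2b)=3.2680; F=1.6340×11.518=18.8206, v=39.3640/3.2680=12.0452
k=1: u−w=16.8670, u+w=8.5370; √(b/2)=1.6340, √(2b)=3.2680; F=1.6340×16.867=27.5609, v=8.5370/3.2680=2.6123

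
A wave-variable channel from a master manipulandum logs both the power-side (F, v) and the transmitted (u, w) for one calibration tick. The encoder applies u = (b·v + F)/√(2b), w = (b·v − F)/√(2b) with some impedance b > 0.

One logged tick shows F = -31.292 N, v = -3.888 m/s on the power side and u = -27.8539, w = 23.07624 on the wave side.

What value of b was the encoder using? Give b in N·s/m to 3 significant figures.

u + w = -4.77766;  u + w = √(2b)·v, so √(2b) = -4.77766/(-3.888) = 1.22882.
b = (√(2b))²/2 = 1.51000/2 = 0.75500.
(Check via u − w = 2F/√(2b): u − w = -50.93014, 2F/√(2b) = -50.93008.)

b = 0.755 N·s/m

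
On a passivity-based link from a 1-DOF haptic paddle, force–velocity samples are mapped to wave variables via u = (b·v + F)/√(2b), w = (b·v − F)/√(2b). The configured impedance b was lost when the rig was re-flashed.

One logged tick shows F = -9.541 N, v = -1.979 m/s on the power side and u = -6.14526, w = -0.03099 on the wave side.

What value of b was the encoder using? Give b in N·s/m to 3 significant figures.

b = 4.87 N·s/m

u + w = -6.17625;  u + w = √(2b)·v, so √(2b) = -6.17625/(-1.979) = 3.12089.
b = (√(2b))²/2 = 9.73998/2 = 4.86999.
(Check via u − w = 2F/√(2b): u − w = -6.11427, 2F/√(2b) = -6.11427.)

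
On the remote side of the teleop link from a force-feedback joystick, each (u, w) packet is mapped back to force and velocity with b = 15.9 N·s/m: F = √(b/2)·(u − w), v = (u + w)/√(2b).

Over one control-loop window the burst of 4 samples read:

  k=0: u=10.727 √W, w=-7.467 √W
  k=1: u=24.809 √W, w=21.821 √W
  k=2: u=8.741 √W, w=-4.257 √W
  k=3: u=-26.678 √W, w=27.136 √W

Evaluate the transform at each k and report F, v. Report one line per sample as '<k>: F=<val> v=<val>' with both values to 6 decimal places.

k=0: u−w=18.194000, u+w=3.260000; √(b/2)=2.819574, √(2b)=5.639149; F=2.819574×18.194=51.299337, v=3.260000/5.639149=0.578101
k=1: u−w=2.988000, u+w=46.630000; √(b/2)=2.819574, √(2b)=5.639149; F=2.819574×2.988=8.424888, v=46.630000/5.639149=8.268978
k=2: u−w=12.998000, u+w=4.484000; √(b/2)=2.819574, √(2b)=5.639149; F=2.819574×12.998=36.648829, v=4.484000/5.639149=0.795155
k=3: u−w=-53.814000, u+w=0.458000; √(b/2)=2.819574, √(2b)=5.639149; F=2.819574×(-53.814)=-151.732579, v=0.458000/5.639149=0.081218

0: F=51.299337 v=0.578101
1: F=8.424888 v=8.268978
2: F=36.648829 v=0.795155
3: F=-151.732579 v=0.081218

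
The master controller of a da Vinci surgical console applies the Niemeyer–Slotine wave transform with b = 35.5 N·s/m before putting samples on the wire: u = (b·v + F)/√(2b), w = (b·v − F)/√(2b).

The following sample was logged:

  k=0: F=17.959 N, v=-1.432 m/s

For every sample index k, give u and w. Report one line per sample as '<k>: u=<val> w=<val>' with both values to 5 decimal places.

0: u=-3.90178 w=-8.16446

k=0: b·v=35.5×(-1.432)=-50.83600; √(2b)=8.42615; u=(-50.83600+17.959)/8.42615=-3.90178, w=(-50.83600−17.959)/8.42615=-8.16446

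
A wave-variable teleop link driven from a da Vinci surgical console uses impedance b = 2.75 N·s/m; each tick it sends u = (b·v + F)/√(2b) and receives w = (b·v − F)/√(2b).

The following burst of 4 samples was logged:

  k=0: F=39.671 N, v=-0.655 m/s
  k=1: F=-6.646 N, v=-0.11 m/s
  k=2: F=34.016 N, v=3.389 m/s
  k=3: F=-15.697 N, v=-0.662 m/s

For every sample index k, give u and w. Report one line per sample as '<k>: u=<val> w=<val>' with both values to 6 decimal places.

k=0: b·v=2.75×(-0.655)=-1.801250; √(2b)=2.345208; u=(-1.801250+39.671)/2.345208=16.147716, w=(-1.801250−39.671)/2.345208=-17.683827
k=1: b·v=2.75×(-0.11)=-0.302500; √(2b)=2.345208; u=(-0.302500+(-6.646))/2.345208=-2.962850, w=(-0.302500−(-6.646))/2.345208=2.704877
k=2: b·v=2.75×3.389=9.319750; √(2b)=2.345208; u=(9.319750+34.016)/2.345208=18.478426, w=(9.319750−34.016)/2.345208=-10.530516
k=3: b·v=2.75×(-0.662)=-1.820500; √(2b)=2.345208; u=(-1.820500+(-15.697))/2.345208=-7.469487, w=(-1.820500−(-15.697))/2.345208=5.916959

0: u=16.147716 w=-17.683827
1: u=-2.962850 w=2.704877
2: u=18.478426 w=-10.530516
3: u=-7.469487 w=5.916959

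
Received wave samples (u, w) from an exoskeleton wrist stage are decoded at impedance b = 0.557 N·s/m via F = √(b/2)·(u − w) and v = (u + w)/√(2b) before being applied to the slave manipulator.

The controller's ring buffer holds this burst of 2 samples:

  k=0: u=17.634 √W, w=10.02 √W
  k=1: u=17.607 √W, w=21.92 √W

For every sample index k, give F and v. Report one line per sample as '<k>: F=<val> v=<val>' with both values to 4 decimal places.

0: F=4.0181 v=26.2008
1: F=-2.2761 v=37.4500

k=0: u−w=7.6140, u+w=27.6540; √(b/2)=0.5277, √(2b)=1.0555; F=0.5277×7.614=4.0181, v=27.6540/1.0555=26.2008
k=1: u−w=-4.3130, u+w=39.5270; √(b/2)=0.5277, √(2b)=1.0555; F=0.5277×(-4.313)=-2.2761, v=39.5270/1.0555=37.4500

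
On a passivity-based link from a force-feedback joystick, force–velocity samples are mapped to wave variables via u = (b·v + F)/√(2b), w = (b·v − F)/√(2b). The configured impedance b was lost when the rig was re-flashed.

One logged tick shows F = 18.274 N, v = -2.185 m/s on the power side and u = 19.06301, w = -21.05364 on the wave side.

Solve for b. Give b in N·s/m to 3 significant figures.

u + w = -1.9906;  u + w = √(2b)·v, so √(2b) = -1.9906/(-2.185) = 0.9110.
b = (√(2b))²/2 = 0.8300/2 = 0.4150.
(Check via u − w = 2F/√(2b): u − w = 40.1166, 2F/√(2b) = 40.1166.)

b = 0.415 N·s/m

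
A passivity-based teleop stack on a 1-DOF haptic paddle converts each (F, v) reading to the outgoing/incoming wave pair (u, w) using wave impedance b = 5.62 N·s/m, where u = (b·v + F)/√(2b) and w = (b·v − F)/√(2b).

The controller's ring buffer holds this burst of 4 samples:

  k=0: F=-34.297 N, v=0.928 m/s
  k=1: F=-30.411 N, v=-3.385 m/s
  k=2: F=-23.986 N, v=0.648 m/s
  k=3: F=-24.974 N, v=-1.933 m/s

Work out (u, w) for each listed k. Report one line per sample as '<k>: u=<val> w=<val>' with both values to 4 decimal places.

0: u=-8.6743 w=11.7855
1: u=-14.7451 w=3.3965
2: u=-6.0682 w=8.2407
3: u=-10.6894 w=4.2088

k=0: b·v=5.62×0.928=5.2154; √(2b)=3.3526; u=(5.2154+(-34.297))/3.3526=-8.6743, w=(5.2154−(-34.297))/3.3526=11.7855
k=1: b·v=5.62×(-3.385)=-19.0237; √(2b)=3.3526; u=(-19.0237+(-30.411))/3.3526=-14.7451, w=(-19.0237−(-30.411))/3.3526=3.3965
k=2: b·v=5.62×0.648=3.6418; √(2b)=3.3526; u=(3.6418+(-23.986))/3.3526=-6.0682, w=(3.6418−(-23.986))/3.3526=8.2407
k=3: b·v=5.62×(-1.933)=-10.8635; √(2b)=3.3526; u=(-10.8635+(-24.974))/3.3526=-10.6894, w=(-10.8635−(-24.974))/3.3526=4.2088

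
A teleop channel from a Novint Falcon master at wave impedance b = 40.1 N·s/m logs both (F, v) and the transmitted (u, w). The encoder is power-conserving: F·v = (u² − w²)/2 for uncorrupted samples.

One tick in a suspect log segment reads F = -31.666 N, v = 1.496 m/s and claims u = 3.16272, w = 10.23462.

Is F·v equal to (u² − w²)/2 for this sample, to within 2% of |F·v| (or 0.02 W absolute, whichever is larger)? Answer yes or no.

F·v = (-31.666)×1.496 = -47.3723 W.
(u² − w²)/2 = (10.0028 − 104.7474)/2 = -47.3723 W.
|Δ| = 0.0000;  2% of max(1, |F·v|) = 0.9474.

yes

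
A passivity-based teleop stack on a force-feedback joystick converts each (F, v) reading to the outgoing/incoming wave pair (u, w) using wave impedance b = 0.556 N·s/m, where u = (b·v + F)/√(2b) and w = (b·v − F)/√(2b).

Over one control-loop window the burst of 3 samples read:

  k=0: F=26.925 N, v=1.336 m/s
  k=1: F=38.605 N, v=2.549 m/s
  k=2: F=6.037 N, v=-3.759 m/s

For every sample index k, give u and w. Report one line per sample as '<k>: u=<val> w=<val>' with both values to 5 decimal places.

k=0: b·v=0.556×1.336=0.74282; √(2b)=1.05451; u=(0.74282+26.925)/1.05451=26.23750, w=(0.74282−26.925)/1.05451=-24.82867
k=1: b·v=0.556×2.549=1.41724; √(2b)=1.05451; u=(1.41724+38.605)/1.05451=37.95326, w=(1.41724−38.605)/1.05451=-35.26530
k=2: b·v=0.556×(-3.759)=-2.09000; √(2b)=1.05451; u=(-2.09000+6.037)/1.05451=3.74295, w=(-2.09000−6.037)/1.05451=-7.70687

0: u=26.23750 w=-24.82867
1: u=37.95326 w=-35.26530
2: u=3.74295 w=-7.70687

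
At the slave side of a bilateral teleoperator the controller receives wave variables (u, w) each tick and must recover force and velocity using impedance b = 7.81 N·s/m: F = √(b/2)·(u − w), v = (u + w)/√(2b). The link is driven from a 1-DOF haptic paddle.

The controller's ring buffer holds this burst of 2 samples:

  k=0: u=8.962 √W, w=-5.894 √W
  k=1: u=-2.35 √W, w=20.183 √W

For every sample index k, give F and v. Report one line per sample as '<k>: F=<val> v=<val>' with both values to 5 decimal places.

0: F=29.35705 v=0.77627
1: F=-44.52763 v=4.51215

k=0: u−w=14.85600, u+w=3.06800; √(b/2)=1.97611, √(2b)=3.95221; F=1.97611×14.856=29.35705, v=3.06800/3.95221=0.77627
k=1: u−w=-22.53300, u+w=17.83300; √(b/2)=1.97611, √(2b)=3.95221; F=1.97611×(-22.533)=-44.52763, v=17.83300/3.95221=4.51215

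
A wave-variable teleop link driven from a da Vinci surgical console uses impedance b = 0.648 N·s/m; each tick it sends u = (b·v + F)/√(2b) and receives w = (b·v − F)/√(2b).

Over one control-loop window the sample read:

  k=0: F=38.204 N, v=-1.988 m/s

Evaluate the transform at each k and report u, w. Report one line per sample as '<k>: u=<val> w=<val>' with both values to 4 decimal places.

k=0: b·v=0.648×(-1.988)=-1.2882; √(2b)=1.1384; u=(-1.2882+38.204)/1.1384=32.4272, w=(-1.2882−38.204)/1.1384=-34.6904

0: u=32.4272 w=-34.6904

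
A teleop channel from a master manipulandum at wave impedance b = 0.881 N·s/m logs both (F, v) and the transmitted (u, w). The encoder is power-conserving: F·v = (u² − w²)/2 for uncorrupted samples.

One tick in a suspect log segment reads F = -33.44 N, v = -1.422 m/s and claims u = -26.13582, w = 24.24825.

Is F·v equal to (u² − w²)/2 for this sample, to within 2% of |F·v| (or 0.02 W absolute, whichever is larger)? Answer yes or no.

F·v = (-33.44)×(-1.422) = 47.55168 W.
(u² − w²)/2 = (683.08109 − 587.97763)/2 = 47.55173 W.
|Δ| = 0.00005;  2% of max(1, |F·v|) = 0.95103.

yes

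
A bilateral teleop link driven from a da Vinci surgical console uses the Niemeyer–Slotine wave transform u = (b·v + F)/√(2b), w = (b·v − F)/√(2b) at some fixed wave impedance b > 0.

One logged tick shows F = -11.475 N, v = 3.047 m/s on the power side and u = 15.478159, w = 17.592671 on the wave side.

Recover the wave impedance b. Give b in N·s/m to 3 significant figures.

u + w = 33.070830;  u + w = √(2b)·v, so √(2b) = 33.070830/3.047 = 10.853571.
b = (√(2b))²/2 = 117.799997/2 = 58.899999.
(Check via u − w = 2F/√(2b): u − w = -2.114512, 2F/√(2b) = -2.114511.)

b = 58.9 N·s/m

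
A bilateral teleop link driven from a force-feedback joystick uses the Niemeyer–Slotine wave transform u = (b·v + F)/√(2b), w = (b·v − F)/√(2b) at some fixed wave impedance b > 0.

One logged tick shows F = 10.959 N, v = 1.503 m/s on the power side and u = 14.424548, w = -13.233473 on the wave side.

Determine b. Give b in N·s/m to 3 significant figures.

u + w = 1.191075;  u + w = √(2b)·v, so √(2b) = 1.191075/1.503 = 0.792465.
b = (√(2b))²/2 = 0.628001/2 = 0.314000.
(Check via u − w = 2F/√(2b): u − w = 27.658021, 2F/√(2b) = 27.658001.)

b = 0.314 N·s/m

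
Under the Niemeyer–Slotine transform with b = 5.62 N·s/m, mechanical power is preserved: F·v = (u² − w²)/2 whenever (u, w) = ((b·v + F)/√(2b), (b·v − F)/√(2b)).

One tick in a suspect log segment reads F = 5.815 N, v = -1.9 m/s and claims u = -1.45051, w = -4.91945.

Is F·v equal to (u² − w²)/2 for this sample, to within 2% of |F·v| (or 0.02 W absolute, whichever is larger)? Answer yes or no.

F·v = 5.815×(-1.9) = -11.04850 W.
(u² − w²)/2 = (2.10398 − 24.20099)/2 = -11.04850 W.
|Δ| = 0.00000;  2% of max(1, |F·v|) = 0.22097.

yes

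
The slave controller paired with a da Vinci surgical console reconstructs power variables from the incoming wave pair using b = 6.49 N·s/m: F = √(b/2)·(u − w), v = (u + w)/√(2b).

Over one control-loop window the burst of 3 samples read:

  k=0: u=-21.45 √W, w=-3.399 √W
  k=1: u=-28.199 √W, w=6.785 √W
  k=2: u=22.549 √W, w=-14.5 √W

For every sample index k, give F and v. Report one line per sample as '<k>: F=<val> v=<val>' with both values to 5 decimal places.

0: F=-32.51686 v=-6.89718
1: F=-63.01977 v=-5.94375
2: F=66.73964 v=2.23411

k=0: u−w=-18.05100, u+w=-24.84900; √(b/2)=1.80139, √(2b)=3.60278; F=1.80139×(-18.051)=-32.51686, v=-24.84900/3.60278=-6.89718
k=1: u−w=-34.98400, u+w=-21.41400; √(b/2)=1.80139, √(2b)=3.60278; F=1.80139×(-34.984)=-63.01977, v=-21.41400/3.60278=-5.94375
k=2: u−w=37.04900, u+w=8.04900; √(b/2)=1.80139, √(2b)=3.60278; F=1.80139×37.049=66.73964, v=8.04900/3.60278=2.23411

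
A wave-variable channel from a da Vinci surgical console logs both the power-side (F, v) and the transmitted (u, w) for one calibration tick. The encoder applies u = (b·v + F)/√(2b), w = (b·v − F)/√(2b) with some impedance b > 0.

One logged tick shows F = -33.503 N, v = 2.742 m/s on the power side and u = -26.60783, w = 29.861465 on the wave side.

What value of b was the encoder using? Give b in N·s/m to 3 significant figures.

u + w = 3.253635;  u + w = √(2b)·v, so √(2b) = 3.253635/2.742 = 1.186592.
b = (√(2b))²/2 = 1.408000/2 = 0.704000.
(Check via u − w = 2F/√(2b): u − w = -56.469295, 2F/√(2b) = -56.469288.)

b = 0.704 N·s/m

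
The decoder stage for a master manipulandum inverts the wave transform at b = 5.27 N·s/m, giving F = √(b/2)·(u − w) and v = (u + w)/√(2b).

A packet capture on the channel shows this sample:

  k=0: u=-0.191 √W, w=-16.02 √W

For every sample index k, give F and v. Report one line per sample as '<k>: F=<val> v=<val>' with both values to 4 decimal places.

0: F=25.6947 v=-4.9933

k=0: u−w=15.8290, u+w=-16.2110; √(b/2)=1.6233, √(2b)=3.2465; F=1.6233×15.829=25.6947, v=-16.2110/3.2465=-4.9933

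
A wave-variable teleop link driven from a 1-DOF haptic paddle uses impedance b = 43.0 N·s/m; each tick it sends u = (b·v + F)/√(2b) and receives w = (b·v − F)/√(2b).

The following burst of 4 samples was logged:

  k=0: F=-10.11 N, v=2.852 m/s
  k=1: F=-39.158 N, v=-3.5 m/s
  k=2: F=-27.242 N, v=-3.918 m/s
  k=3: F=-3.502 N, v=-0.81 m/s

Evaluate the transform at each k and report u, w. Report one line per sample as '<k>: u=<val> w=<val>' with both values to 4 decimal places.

k=0: b·v=43.0×2.852=122.6360; √(2b)=9.2736; u=(122.6360+(-10.11))/9.2736=12.1340, w=(122.6360−(-10.11))/9.2736=14.3144
k=1: b·v=43.0×(-3.5)=-150.5000; √(2b)=9.2736; u=(-150.5000+(-39.158))/9.2736=-20.4513, w=(-150.5000−(-39.158))/9.2736=-12.0063
k=2: b·v=43.0×(-3.918)=-168.4740; √(2b)=9.2736; u=(-168.4740+(-27.242))/9.2736=-21.1046, w=(-168.4740−(-27.242))/9.2736=-15.2294
k=3: b·v=43.0×(-0.81)=-34.8300; √(2b)=9.2736; u=(-34.8300+(-3.502))/9.2736=-4.1334, w=(-34.8300−(-3.502))/9.2736=-3.3782

0: u=12.1340 w=14.3144
1: u=-20.4513 w=-12.0063
2: u=-21.1046 w=-15.2294
3: u=-4.1334 w=-3.3782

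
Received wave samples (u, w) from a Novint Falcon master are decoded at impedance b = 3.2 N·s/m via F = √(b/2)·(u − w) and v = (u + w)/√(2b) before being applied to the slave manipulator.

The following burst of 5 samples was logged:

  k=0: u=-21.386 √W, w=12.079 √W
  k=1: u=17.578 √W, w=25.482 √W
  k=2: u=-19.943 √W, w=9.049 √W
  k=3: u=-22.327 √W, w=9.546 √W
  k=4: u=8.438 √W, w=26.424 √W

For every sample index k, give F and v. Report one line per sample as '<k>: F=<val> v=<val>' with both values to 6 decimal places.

0: F=-42.330249 v=-3.678915
1: F=-9.997857 v=17.020960
2: F=-36.672302 v=-4.306232
3: F=-40.316510 v=-5.052134
4: F=-22.750690 v=13.780415

k=0: u−w=-33.465000, u+w=-9.307000; √(b/2)=1.264911, √(2b)=2.529822; F=1.264911×(-33.465)=-42.330249, v=-9.307000/2.529822=-3.678915
k=1: u−w=-7.904000, u+w=43.060000; √(b/2)=1.264911, √(2b)=2.529822; F=1.264911×(-7.904)=-9.997857, v=43.060000/2.529822=17.020960
k=2: u−w=-28.992000, u+w=-10.894000; √(b/2)=1.264911, √(2b)=2.529822; F=1.264911×(-28.992)=-36.672302, v=-10.894000/2.529822=-4.306232
k=3: u−w=-31.873000, u+w=-12.781000; √(b/2)=1.264911, √(2b)=2.529822; F=1.264911×(-31.873)=-40.316510, v=-12.781000/2.529822=-5.052134
k=4: u−w=-17.986000, u+w=34.862000; √(b/2)=1.264911, √(2b)=2.529822; F=1.264911×(-17.986)=-22.750690, v=34.862000/2.529822=13.780415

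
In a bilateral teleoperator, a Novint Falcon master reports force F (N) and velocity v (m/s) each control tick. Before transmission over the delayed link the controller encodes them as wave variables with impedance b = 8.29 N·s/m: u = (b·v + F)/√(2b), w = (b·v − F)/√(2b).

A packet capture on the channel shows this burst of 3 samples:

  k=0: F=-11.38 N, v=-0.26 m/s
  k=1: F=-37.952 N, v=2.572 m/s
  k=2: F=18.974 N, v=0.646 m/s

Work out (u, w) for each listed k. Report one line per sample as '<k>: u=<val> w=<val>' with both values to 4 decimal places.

0: u=-3.3241 w=2.2655
1: u=-4.0842 w=14.5570
2: u=5.9750 w=-3.3446

k=0: b·v=8.29×(-0.26)=-2.1554; √(2b)=4.0719; u=(-2.1554+(-11.38))/4.0719=-3.3241, w=(-2.1554−(-11.38))/4.0719=2.2655
k=1: b·v=8.29×2.572=21.3219; √(2b)=4.0719; u=(21.3219+(-37.952))/4.0719=-4.0842, w=(21.3219−(-37.952))/4.0719=14.5570
k=2: b·v=8.29×0.646=5.3553; √(2b)=4.0719; u=(5.3553+18.974)/4.0719=5.9750, w=(5.3553−18.974)/4.0719=-3.3446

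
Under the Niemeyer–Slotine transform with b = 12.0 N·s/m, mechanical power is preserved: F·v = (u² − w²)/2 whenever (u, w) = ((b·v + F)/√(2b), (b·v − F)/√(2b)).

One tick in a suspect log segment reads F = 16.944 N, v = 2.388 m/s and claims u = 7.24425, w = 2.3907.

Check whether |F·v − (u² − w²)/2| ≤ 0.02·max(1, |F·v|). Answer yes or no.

no

F·v = 16.944×2.388 = 40.46227 W.
(u² − w²)/2 = (52.47916 − 5.71545)/2 = 23.38186 W.
|Δ| = 17.08042;  2% of max(1, |F·v|) = 0.80925.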